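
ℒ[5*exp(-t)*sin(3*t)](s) 15/((s + 1)^2 + 9)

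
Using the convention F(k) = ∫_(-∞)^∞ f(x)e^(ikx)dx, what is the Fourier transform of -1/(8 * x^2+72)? -pi * exp(-3 * Abs(k))/24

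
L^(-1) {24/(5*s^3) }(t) 12*t^2/5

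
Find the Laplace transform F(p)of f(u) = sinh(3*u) 3/(p^2 - 9)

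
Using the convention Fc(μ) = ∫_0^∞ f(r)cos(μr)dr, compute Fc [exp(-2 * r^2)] sqrt(2) * sqrt(pi) * exp(-μ^2/8)/4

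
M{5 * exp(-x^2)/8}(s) 5 * gamma(s/2)/16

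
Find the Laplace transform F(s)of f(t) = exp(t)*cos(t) (s - 1)/((s - 1)^2 + 1)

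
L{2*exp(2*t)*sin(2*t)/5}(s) 4/(5*((s - 2)^2 + 4))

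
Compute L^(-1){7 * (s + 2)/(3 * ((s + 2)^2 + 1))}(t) 7 * exp(-2 * t) * cos(t)/3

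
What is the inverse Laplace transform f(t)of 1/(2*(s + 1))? exp(-t)/2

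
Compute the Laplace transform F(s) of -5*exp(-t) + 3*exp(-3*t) 3/(s + 3) - 5/(s + 1) 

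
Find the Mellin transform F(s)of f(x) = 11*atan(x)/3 -11*pi*sec(pi*s/2)/(6*s)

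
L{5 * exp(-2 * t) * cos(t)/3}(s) 5 * (s + 2)/(3 * ((s + 2)^2 + 1))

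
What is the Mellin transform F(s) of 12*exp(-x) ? 12*gamma(s) 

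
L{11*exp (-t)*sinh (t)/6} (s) 11/ (6*s*(s + 2))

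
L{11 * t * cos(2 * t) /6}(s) 11 * (s^2 - 4) /(6 * (s^2 + 4) ^2) 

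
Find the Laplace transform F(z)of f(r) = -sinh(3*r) -3/(z^2-9)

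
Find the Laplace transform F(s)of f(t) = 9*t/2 9/(2*s^2)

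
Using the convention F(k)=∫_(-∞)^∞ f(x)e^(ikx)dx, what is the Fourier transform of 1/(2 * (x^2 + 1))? pi * exp(-Abs(k))/2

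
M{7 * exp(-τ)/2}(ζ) 7 * gamma(ζ)/2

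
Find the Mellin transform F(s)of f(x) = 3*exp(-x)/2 3*gamma(s)/2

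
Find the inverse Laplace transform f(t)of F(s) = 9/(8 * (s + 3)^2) 9 * t * exp(-3 * t)/8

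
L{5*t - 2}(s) 5/s^2 - 2/s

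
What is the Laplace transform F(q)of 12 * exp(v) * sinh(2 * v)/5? 24/(5 * ((q - 1)^2 - 4))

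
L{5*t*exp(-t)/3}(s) 5/(3*(s + 1)^2)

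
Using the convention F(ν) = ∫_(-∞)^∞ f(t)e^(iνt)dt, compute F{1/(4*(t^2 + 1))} pi*exp(-Abs(ν))/4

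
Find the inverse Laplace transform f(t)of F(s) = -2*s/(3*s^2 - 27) -2*cosh(3*t)/3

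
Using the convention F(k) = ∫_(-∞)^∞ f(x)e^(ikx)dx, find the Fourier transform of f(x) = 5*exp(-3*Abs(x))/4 15/(2*(k^2 + 9))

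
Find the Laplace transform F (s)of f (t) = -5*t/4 -5/ (4*s^2)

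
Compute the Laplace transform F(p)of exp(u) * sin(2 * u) 2/((p - 1)^2 + 4)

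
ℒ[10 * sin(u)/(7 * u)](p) 10 * atan(1/p)/7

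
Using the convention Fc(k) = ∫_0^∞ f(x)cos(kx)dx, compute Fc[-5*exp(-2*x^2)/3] -5*sqrt(2)*sqrt(pi)*exp(-k^2/8)/12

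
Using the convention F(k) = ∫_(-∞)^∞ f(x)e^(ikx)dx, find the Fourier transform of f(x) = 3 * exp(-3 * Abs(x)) 18/(k^2+9)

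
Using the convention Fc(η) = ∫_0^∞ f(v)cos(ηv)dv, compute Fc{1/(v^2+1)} pi * exp(-η)/2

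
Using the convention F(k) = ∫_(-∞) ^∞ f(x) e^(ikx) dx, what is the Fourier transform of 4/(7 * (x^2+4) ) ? 2 * pi * exp(-2 * Abs(k) ) /7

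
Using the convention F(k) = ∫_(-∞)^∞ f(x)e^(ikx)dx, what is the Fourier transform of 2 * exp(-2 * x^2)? sqrt(2) * sqrt(pi) * exp(-k^2/8)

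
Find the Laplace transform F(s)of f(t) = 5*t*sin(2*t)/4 5*s/(s^2 + 4)^2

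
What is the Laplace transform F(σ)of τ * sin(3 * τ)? 6 * σ/(σ^2+9)^2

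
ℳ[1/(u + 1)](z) pi*csc(pi*z)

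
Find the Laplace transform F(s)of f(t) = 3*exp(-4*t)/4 3/(4*(s + 4))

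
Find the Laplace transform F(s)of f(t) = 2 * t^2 4/s^3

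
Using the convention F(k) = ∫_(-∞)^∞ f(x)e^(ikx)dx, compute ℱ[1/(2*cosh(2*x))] pi/(4*cosh(pi*k/4))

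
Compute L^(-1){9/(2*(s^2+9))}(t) 3*sin(3*t)/2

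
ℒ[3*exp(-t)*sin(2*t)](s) 6/((s + 1)^2 + 4)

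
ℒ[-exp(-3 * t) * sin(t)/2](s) -1/(2 * (s + 3)^2 + 2)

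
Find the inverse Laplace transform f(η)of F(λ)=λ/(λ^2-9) cosh(3*η)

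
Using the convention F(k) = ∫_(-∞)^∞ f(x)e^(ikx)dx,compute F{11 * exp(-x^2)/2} 11 * sqrt(pi) * exp(-k^2/4)/2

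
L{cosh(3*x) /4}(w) w/(4*(w^2-9) ) 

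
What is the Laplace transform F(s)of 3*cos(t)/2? 3*s/(2*(s^2 + 1))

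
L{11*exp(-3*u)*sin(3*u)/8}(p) 33/(8*((p+3)^2+9))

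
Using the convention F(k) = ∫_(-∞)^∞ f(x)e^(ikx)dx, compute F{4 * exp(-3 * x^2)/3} 4 * sqrt(3) * sqrt(pi) * exp(-k^2/12)/9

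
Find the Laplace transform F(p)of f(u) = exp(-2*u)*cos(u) (p + 2)/((p + 2)^2 + 1)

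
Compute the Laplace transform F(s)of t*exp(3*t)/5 1/(5*(s - 3)^2)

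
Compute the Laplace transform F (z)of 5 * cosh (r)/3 5 * z/ (3 * (z^2 - 1))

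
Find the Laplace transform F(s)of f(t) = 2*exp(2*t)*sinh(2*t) 4/(s*(s - 4))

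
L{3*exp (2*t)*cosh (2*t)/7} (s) 3*(s - 2)/ (7*s*(s - 4))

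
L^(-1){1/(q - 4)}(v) exp(4*v)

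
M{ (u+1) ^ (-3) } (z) pi * (z - 2) * (z - 1) / (2 * sin (pi * z) ) 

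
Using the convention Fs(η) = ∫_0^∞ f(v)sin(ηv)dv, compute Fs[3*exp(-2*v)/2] 3*η/(2*(η^2 + 4))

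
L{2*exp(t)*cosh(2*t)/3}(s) 2*(s - 1)/(3*((s - 1)^2 - 4))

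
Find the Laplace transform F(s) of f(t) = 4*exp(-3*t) 4/(s + 3) 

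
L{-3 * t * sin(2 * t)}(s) -12 * s/(s^2 + 4)^2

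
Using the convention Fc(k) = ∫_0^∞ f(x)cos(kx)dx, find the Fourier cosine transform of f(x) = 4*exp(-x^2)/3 2*sqrt(pi)*exp(-k^2/4)/3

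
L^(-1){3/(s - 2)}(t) 3*exp(2*t)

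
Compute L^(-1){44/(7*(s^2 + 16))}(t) 11*sin(4*t)/7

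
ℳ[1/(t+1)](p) pi * csc(pi * p)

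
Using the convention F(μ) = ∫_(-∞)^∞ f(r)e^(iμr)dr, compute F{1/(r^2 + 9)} pi * exp(-3 * Abs(μ))/3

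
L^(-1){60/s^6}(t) t^5/2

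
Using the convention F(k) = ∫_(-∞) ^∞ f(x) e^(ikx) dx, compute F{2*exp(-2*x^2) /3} sqrt(2)*sqrt(pi)*exp(-k^2/8) /3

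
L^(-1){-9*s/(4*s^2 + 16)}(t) -9*cos(2*t)/4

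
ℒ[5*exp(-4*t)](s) 5/(s + 4)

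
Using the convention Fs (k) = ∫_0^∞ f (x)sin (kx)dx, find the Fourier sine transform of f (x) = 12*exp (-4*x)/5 12*k/ (5*(k^2 + 16))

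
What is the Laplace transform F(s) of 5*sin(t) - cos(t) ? 5/(s^2 + 1) - s/(s^2 + 1) 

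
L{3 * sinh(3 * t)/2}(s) 9/(2 * (s^2-9))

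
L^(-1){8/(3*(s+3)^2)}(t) 8*t*exp(-3*t)/3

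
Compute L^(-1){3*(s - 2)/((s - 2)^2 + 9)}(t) 3*exp(2*t)*cos(3*t)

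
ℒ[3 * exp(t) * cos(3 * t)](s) 3 * (s - 1)/((s - 1)^2 + 9)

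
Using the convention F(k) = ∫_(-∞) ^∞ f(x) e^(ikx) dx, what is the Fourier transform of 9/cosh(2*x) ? 9*pi/(2*cosh(pi*k/4) ) 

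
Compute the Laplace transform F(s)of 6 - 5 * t 6/s - 5/s^2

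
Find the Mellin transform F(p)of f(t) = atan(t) -pi * sec(pi * p/2)/(2 * p)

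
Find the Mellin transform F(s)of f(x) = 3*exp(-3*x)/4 3^(1 - s)*gamma(s)/4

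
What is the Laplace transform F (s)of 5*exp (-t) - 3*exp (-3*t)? 5/ (s + 1) - 3/ (s + 3)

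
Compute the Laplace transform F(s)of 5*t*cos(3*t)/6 5*(s^2 - 9)/(6*(s^2 + 9)^2)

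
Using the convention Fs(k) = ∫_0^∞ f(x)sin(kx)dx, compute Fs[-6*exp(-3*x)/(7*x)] -6*atan(k/3)/7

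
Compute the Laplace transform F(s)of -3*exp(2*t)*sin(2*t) -6/((s - 2)^2+4)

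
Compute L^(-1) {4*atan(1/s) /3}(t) 4*sin(t) /(3*t) 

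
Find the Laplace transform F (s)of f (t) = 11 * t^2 22/s^3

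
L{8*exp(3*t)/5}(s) 8/(5*(s - 3))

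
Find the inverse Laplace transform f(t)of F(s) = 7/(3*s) 7/3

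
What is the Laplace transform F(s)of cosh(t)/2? s/(2*(s^2-1))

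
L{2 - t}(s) 2/s - 1/s^2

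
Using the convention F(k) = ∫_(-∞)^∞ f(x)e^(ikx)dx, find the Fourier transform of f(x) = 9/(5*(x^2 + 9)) 3*pi*exp(-3*Abs(k))/5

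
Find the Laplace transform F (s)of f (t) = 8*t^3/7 48/ (7*s^4)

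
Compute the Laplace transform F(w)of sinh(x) 1/(w^2 - 1)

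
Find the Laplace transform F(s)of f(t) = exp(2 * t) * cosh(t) (s - 2)/((s - 2)^2 - 1)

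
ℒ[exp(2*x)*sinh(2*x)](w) 2/(w*(w - 4))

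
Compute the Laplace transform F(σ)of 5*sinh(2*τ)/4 5/(2*(σ^2-4))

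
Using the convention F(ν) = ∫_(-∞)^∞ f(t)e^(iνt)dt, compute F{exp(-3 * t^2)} sqrt(3) * sqrt(pi) * exp(-ν^2/12)/3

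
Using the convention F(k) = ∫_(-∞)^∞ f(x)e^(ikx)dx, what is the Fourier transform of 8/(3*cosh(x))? 8*pi/(3*cosh(pi*k/2))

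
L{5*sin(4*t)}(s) 20/(s^2 + 16)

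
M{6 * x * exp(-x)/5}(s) 6 * gamma(s + 1)/5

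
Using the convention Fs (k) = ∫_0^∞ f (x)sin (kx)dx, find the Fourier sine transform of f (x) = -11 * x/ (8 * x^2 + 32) -11 * pi * exp (-2 * k)/16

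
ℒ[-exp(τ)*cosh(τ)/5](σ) (1 - σ)/(5*σ*(σ - 2))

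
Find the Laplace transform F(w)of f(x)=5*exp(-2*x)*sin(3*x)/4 15/(4*((w + 2)^2 + 9))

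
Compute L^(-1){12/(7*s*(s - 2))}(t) 12*exp(t)*sinh(t)/7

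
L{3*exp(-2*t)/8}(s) 3/(8*(s + 2))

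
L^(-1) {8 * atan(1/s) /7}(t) 8 * sin(t) /(7 * t) 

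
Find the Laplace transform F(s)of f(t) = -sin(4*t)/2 -2/(s^2 + 16)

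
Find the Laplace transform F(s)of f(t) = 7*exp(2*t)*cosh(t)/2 7*(s - 2)/(2*((s - 2)^2 - 1))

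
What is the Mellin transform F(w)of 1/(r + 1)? pi * csc(pi * w)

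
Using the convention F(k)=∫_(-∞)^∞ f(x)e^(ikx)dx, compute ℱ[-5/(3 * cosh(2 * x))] -5 * pi/(6 * cosh(pi * k/4))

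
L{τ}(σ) σ^(-2)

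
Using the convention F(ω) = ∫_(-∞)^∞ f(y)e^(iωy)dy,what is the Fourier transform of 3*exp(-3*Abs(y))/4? 9/(2*(ω^2 + 9))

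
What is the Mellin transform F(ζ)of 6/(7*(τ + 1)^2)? -6*pi*(ζ - 1)/(7*sin(pi*ζ))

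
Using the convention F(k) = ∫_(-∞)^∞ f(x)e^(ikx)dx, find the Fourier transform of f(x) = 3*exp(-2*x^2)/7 3*sqrt(2)*sqrt(pi)*exp(-k^2/8)/14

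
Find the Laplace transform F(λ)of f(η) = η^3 6/λ^4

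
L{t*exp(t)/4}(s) 1/(4*(s - 1)^2)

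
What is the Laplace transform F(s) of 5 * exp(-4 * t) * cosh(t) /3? 5 * (s + 4) /(3 * ((s + 4) ^2 - 1) ) 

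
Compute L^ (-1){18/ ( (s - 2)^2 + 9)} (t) 6 * exp (2 * t) * sin (3 * t)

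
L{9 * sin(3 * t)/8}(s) 27/(8 * (s^2 + 9))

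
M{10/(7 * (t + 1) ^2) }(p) -10 * pi * (p - 1) /(7 * sin(pi * p) ) 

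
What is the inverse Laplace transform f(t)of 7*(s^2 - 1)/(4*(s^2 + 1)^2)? 7*t*cos(t)/4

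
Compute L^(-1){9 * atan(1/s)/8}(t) 9 * sin(t)/(8 * t)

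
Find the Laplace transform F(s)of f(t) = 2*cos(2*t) 2*s/(s^2 + 4)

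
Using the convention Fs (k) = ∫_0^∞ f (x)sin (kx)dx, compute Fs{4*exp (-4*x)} 4*k/ (k^2 + 16)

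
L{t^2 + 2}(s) 2/s + 2/s^3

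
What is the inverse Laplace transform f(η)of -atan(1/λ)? -sin(η)/η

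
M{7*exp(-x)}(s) 7*gamma(s)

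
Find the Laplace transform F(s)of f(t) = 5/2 5/(2*s)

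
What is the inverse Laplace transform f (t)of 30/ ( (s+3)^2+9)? 10 * exp (-3 * t) * sin (3 * t)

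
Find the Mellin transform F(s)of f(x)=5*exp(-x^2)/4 5*gamma(s/2)/8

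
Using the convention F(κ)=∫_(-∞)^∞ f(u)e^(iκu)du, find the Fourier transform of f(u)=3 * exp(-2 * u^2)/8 3 * sqrt(2) * sqrt(pi) * exp(-κ^2/8)/16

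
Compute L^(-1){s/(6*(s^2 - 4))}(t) cosh(2*t)/6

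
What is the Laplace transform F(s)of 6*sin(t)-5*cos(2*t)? 6/(s^2 + 1)-5*s/(s^2 + 4)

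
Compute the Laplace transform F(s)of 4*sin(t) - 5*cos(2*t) 4/(s^2 + 1) - 5*s/(s^2 + 4)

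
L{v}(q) q^(-2)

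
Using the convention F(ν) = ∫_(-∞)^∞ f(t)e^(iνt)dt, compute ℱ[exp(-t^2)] sqrt(pi)*exp(-ν^2/4)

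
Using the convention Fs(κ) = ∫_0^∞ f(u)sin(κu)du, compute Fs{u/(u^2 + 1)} pi*exp(-κ)/2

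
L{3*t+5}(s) 3/s^2+5/s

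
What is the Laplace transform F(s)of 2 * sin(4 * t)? 8/(s^2 + 16)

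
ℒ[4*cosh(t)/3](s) 4*s/(3*(s^2 - 1))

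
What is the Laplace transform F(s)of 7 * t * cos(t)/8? 7 * (s^2 - 1)/(8 * (s^2 + 1)^2)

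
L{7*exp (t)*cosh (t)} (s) 7*(s - 1)/ (s*(s - 2))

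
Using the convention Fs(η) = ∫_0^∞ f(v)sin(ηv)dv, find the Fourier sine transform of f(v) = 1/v pi/2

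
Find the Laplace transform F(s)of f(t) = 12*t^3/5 72/(5*s^4)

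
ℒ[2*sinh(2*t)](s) 4/(s^2 - 4)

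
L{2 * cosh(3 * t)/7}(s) 2 * s/(7 * (s^2 - 9))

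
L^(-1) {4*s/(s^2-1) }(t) 4*cosh(t) 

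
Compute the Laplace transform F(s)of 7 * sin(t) 7/(s^2 + 1)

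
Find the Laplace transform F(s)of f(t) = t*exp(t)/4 1/(4*(s - 1)^2)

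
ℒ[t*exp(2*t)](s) (s - 2)^(-2)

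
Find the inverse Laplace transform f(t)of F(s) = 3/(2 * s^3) 3 * t^2/4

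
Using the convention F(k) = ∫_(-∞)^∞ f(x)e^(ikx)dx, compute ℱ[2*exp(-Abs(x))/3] 4/(3*(k^2+1))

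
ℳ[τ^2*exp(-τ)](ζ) gamma(ζ + 2)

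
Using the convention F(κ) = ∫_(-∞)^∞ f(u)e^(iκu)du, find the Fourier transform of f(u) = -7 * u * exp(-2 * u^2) -7 * sqrt(2) * I * sqrt(pi) * κ * exp(-κ^2/8)/8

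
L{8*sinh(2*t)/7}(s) 16/(7*(s^2 - 4))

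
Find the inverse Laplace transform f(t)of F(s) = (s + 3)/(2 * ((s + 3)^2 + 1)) exp(-3 * t) * cos(t)/2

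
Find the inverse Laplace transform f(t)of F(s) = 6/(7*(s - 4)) 6*exp(4*t)/7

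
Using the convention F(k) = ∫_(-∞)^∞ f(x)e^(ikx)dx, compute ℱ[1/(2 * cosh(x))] pi/(2 * cosh(pi * k/2))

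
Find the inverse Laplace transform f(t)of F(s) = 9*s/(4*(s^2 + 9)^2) 3*t*sin(3*t)/8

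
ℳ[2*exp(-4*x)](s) 2^(1-2*s)*gamma(s)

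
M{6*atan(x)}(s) -3*pi*sec(pi*s/2)/s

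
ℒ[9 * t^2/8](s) 9/(4 * s^3)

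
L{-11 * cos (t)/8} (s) -11 * s/ (8 * s^2+8)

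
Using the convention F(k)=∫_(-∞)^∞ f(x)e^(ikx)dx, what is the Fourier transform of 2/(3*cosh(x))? 2*pi/(3*cosh(pi*k/2))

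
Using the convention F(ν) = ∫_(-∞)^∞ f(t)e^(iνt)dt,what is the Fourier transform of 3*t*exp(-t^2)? 3*I*sqrt(pi)*ν*exp(-ν^2/4)/2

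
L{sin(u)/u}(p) atan(1/p)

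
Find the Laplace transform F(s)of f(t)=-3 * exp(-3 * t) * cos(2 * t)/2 3 * (-s - 3)/(2 * ((s + 3)^2 + 4))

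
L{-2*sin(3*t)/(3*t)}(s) -2*atan(3/s)/3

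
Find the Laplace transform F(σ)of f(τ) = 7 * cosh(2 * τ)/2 7 * σ/(2 * (σ^2-4))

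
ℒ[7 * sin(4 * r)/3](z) 28/(3 * (z^2+16))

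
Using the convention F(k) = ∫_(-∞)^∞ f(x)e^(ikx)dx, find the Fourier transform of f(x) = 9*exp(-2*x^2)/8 9*sqrt(2)*sqrt(pi)*exp(-k^2/8)/16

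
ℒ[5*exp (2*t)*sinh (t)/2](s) 5/ (2*( (s - 2)^2-1))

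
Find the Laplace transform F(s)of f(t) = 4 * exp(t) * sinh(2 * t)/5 8/(5 * ((s - 1)^2 - 4))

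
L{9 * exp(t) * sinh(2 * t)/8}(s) 9/(4 * ((s - 1)^2 - 4))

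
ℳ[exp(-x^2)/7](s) gamma(s/2)/14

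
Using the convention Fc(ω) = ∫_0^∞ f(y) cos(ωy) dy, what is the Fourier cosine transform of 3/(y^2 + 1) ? 3*pi*exp(-ω) /2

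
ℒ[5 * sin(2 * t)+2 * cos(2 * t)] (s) 2 * s/(s^2+4)+10/(s^2+4)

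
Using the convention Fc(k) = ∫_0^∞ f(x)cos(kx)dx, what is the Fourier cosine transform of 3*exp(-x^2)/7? 3*sqrt(pi)*exp(-k^2/4)/14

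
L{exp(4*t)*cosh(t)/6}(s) (s - 4)/(6*((s - 4)^2 - 1))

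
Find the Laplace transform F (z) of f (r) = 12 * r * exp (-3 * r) 12/ (z+3) ^2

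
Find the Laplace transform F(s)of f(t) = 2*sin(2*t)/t 2*atan(2/s)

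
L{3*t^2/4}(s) 3/(2*s^3)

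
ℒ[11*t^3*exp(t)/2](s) 33/(s - 1)^4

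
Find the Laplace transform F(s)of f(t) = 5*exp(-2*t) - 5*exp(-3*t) 5/(s + 2) - 5/(s + 3)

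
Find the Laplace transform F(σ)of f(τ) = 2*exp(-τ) 2/(σ + 1)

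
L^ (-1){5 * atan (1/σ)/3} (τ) 5 * sin (τ)/ (3 * τ)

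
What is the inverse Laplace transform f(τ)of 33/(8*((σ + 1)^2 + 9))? 11*exp(-τ)*sin(3*τ)/8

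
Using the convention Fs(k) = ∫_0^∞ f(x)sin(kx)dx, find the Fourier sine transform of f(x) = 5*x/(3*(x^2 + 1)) 5*pi*exp(-k)/6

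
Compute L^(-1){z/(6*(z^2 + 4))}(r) cos(2*r)/6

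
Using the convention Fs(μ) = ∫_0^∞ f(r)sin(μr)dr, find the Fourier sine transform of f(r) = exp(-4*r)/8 μ/(8*(μ^2 + 16))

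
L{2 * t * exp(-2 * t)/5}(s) 2/(5 * (s + 2)^2)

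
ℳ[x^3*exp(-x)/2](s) gamma(s + 3)/2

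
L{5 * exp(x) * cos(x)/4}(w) 5 * (w - 1)/(4 * ((w - 1)^2 + 1))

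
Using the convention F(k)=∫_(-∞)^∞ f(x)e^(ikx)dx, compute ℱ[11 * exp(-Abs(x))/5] 22/(5 * (k^2+1))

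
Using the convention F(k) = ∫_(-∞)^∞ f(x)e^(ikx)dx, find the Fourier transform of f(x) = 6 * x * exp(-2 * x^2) 3 * sqrt(2) * I * sqrt(pi) * k * exp(-k^2/8)/4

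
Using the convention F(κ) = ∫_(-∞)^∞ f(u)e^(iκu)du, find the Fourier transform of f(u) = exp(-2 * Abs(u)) 4/(κ^2+4)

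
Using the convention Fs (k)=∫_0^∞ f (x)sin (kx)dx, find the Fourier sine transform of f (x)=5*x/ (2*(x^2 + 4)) 5*pi*exp (-2*k)/4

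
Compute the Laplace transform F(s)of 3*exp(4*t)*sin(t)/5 3/(5*((s - 4)^2 + 1))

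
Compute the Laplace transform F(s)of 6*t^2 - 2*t 12/s^3 - 2/s^2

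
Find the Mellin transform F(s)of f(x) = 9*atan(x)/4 -9*pi*sec(pi*s/2)/(8*s)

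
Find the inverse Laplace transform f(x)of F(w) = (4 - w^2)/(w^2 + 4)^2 -x * cos(2 * x)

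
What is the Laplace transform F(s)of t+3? s^(-2)+3/s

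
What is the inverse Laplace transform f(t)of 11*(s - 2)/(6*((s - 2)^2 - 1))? 11*exp(2*t)*cosh(t)/6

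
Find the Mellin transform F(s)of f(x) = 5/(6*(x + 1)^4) 5*gamma(s)*gamma(4 - s)/36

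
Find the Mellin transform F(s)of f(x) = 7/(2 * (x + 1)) 7 * pi * csc(pi * s)/2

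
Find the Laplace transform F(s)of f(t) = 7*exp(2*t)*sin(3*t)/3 7/((s - 2)^2+9)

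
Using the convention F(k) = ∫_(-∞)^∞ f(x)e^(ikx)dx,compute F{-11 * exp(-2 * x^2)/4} -11 * sqrt(2) * sqrt(pi) * exp(-k^2/8)/8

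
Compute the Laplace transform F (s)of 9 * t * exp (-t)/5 9/ (5 * (s+1)^2)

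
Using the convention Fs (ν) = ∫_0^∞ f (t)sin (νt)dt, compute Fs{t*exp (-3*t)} 6*ν/ (ν^2 + 9)^2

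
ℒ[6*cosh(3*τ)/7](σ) 6*σ/(7*(σ^2-9))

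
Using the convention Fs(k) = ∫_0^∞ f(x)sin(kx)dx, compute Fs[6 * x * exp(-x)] 12 * k/(k^2+1)^2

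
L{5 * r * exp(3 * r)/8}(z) 5/(8 * (z - 3)^2)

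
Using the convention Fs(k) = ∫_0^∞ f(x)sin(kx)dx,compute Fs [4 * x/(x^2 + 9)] 2 * pi * exp(-3 * k)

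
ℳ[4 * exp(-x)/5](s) 4 * gamma(s)/5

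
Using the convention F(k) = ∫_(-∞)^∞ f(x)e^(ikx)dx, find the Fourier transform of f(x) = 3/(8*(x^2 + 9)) pi*exp(-3*Abs(k))/8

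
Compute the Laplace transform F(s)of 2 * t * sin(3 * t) 12 * s/(s^2 + 9)^2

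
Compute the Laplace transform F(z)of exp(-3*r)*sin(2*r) 2/((z + 3)^2 + 4)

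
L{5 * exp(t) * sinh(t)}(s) 5/(s * (s - 2))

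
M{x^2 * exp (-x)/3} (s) gamma (s + 2)/3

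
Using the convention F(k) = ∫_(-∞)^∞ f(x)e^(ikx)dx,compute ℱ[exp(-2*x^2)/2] sqrt(2)*sqrt(pi)*exp(-k^2/8)/4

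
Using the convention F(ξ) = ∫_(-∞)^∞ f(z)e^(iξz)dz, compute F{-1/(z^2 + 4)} -pi * exp(-2 * Abs(ξ))/2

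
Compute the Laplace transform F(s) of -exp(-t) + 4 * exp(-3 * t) 4/(s + 3) - 1/(s + 1) 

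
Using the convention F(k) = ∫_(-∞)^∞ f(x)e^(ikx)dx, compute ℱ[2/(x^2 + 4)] pi*exp(-2*Abs(k))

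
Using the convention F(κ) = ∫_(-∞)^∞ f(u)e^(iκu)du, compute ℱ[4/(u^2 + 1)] 4*pi*exp(-Abs(κ))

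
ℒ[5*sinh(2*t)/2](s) 5/(s^2 - 4)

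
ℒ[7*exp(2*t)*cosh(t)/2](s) 7*(s - 2)/(2*((s - 2)^2 - 1))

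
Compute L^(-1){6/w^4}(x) x^3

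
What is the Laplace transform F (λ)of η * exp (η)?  (λ - 1)^ (-2)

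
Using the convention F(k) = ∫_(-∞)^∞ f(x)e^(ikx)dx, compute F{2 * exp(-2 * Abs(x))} 8/(k^2 + 4)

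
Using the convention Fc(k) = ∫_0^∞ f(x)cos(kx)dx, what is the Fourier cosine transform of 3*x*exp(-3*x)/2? 3*(9 - k^2)/(2*(k^2 + 9)^2)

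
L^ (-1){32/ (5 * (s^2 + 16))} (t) 8 * sin (4 * t)/5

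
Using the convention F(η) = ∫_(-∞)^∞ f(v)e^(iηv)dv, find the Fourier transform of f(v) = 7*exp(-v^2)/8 7*sqrt(pi)*exp(-η^2/4)/8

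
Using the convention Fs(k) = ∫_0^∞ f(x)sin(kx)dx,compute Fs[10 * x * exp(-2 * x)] 40 * k/(k^2 + 4)^2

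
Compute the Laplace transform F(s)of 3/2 3/(2*s)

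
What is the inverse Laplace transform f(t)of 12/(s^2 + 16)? 3*sin(4*t)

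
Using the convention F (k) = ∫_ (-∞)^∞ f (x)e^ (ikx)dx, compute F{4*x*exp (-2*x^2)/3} sqrt (2)*I*sqrt (pi)*k*exp (-k^2/8)/6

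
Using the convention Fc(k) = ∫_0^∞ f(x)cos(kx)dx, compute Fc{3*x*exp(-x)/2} 3*(1 - k^2)/(2*(k^2 + 1)^2)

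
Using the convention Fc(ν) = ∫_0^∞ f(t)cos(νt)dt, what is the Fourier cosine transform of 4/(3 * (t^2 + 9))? 2 * pi * exp(-3 * ν)/9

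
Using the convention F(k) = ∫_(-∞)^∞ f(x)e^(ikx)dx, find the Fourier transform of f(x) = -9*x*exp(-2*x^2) -9*sqrt(2)*I*sqrt(pi)*k*exp(-k^2/8)/8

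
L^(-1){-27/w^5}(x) -9 * x^4/8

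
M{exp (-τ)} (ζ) gamma (ζ)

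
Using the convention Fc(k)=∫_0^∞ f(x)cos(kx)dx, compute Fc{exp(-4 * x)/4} 1/(k^2 + 16)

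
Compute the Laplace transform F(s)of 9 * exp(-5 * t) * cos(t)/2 9 * (s + 5)/(2 * ((s + 5)^2 + 1))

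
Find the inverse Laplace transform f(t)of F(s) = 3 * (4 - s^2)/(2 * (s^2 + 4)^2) -3 * t * cos(2 * t)/2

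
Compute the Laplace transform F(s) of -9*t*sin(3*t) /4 -27*s/(2*(s^2 + 9) ^2) 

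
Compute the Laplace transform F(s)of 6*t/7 6/(7*s^2)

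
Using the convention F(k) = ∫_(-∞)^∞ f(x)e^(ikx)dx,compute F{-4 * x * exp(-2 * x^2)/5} -sqrt(2) * I * sqrt(pi) * k * exp(-k^2/8)/10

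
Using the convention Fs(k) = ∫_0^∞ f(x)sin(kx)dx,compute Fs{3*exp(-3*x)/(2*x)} 3*atan(k/3)/2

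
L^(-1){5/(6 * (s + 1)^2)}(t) 5 * t * exp(-t)/6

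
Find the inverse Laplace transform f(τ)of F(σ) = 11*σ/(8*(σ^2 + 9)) 11*cos(3*τ)/8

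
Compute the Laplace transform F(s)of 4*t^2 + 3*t 8/s^3 + 3/s^2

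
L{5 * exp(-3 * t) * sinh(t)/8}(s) 5/(8 * ((s + 3)^2 - 1))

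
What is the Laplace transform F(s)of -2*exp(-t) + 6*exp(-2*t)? 6/(s + 2) - 2/(s + 1)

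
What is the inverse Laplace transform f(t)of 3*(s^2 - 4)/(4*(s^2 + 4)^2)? 3*t*cos(2*t)/4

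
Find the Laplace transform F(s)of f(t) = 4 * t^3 24/s^4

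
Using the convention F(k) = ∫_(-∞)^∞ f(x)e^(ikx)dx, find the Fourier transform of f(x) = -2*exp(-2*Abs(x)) -8/(k^2 + 4)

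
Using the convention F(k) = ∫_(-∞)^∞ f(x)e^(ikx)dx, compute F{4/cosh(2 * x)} 2 * pi/cosh(pi * k/4)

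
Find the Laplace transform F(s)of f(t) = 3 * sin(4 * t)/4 3/(s^2 + 16)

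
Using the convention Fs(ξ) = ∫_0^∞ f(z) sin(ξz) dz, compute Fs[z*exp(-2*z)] 4*ξ/(ξ^2 + 4) ^2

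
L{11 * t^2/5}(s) 22/(5 * s^3)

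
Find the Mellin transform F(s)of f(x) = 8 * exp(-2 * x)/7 2^(3 - s) * gamma(s)/7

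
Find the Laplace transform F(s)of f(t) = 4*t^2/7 8/(7*s^3)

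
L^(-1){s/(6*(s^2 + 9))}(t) cos(3*t)/6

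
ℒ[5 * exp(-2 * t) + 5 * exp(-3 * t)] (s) 5/(s + 3) + 5/(s + 2)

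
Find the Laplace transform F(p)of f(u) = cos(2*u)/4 p/(4*(p^2+4))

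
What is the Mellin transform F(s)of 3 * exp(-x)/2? 3 * gamma(s)/2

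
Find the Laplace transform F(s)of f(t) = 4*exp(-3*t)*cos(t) 4*(s+3)/((s+3)^2+1)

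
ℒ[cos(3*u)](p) p/(p^2+9)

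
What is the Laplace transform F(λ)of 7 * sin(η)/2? 7/(2 * (λ^2 + 1))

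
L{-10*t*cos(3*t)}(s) 10*(9 - s^2)/(s^2 + 9)^2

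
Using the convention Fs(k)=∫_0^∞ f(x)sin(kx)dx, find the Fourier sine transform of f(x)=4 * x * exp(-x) 8 * k/(k^2+1)^2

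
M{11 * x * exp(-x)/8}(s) 11 * gamma(s + 1)/8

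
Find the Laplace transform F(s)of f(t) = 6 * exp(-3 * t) 6/(s + 3)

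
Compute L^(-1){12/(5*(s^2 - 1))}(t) 12*sinh(t)/5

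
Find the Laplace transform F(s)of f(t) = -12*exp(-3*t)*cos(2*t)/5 12*(-s - 3)/(5*((s+3)^2+4))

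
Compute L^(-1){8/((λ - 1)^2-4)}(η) 4*exp(η)*sinh(2*η)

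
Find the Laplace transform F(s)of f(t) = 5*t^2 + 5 10/s^3 + 5/s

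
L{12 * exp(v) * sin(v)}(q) 12/((q - 1)^2 + 1)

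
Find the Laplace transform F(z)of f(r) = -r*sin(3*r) -6*z/(z^2 + 9)^2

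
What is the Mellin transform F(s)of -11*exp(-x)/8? -11*gamma(s)/8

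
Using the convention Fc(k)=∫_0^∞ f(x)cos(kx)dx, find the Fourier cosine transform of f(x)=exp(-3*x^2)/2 sqrt(3)*sqrt(pi)*exp(-k^2/12)/12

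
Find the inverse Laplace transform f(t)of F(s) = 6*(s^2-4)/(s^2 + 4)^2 6*t*cos(2*t)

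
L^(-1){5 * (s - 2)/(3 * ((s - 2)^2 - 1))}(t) 5 * exp(2 * t) * cosh(t)/3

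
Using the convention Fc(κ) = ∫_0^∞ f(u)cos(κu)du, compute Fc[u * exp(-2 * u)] (4 - κ^2)/(κ^2 + 4)^2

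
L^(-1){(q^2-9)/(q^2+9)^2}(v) v*cos(3*v)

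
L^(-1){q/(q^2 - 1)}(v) cosh(v)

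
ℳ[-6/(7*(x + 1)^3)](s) -3*pi*(s - 2)*(s - 1)/(7*sin(pi*s))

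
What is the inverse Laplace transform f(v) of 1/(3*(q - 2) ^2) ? v*exp(2*v) /3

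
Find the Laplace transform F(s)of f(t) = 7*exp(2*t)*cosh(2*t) 7*(s - 2)/(s*(s - 4))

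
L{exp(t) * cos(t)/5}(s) (s - 1)/(5 * ((s - 1)^2 + 1))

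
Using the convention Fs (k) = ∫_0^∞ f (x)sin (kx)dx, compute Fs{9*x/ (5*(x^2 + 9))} 9*pi*exp (-3*k)/10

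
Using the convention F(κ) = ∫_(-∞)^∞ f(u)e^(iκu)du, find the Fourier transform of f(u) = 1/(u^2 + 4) pi * exp(-2 * Abs(κ))/2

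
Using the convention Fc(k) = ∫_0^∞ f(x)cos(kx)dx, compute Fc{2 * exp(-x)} 2/(k^2 + 1)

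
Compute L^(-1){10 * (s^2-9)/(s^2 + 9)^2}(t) 10 * t * cos(3 * t)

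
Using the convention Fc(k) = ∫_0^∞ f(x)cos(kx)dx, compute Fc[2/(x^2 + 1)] pi*exp(-k)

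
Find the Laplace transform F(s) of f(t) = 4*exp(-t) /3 4/(3*(s + 1) ) 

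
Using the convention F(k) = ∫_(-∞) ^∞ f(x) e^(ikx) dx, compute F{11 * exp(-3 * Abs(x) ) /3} 22/(k^2 + 9) 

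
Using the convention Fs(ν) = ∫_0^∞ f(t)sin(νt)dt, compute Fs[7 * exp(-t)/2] 7 * ν/(2 * (ν^2+1))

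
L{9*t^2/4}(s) 9/(2*s^3)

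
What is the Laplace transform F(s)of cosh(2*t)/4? s/(4*(s^2 - 4))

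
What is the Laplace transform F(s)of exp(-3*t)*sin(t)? 1/((s + 3)^2 + 1)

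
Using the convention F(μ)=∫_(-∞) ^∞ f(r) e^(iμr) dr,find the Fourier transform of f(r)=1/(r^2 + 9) pi * exp(-3 * Abs(μ) ) /3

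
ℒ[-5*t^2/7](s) -10/(7*s^3)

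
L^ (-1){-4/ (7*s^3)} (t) -2*t^2/7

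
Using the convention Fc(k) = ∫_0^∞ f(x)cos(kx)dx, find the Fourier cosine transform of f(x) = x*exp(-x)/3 (1 - k^2)/(3*(k^2+1)^2)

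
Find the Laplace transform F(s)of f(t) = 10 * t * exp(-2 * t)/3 10/(3 * (s+2)^2)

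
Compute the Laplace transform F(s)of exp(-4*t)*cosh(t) (s + 4)/((s + 4)^2 - 1)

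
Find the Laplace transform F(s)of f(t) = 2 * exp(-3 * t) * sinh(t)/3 2/(3 * ((s + 3)^2 - 1))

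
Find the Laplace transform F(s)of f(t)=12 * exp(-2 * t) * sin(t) 12/((s + 2)^2 + 1)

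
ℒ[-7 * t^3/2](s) -21/s^4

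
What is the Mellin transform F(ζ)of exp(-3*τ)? gamma(ζ)/3^ζ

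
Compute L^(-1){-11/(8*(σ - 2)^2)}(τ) -11*τ*exp(2*τ)/8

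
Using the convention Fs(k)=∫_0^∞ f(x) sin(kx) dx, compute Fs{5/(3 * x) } 5 * pi/6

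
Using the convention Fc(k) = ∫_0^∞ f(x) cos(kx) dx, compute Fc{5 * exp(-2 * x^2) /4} 5 * sqrt(2) * sqrt(pi) * exp(-k^2/8) /16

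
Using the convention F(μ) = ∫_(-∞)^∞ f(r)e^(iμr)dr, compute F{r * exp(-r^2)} I * sqrt(pi) * μ * exp(-μ^2/4)/2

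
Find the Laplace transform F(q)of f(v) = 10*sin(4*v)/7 40/(7*(q^2+16))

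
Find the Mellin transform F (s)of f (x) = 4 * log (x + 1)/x -4 * pi * csc (pi * s)/ (s - 1)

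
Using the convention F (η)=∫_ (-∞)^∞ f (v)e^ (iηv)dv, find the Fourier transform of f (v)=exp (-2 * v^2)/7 sqrt (2) * sqrt (pi) * exp (-η^2/8)/14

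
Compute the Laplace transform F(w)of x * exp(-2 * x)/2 1/(2 * (w + 2)^2)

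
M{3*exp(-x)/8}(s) 3*gamma(s)/8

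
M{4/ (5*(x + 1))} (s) 4*pi*csc (pi*s)/5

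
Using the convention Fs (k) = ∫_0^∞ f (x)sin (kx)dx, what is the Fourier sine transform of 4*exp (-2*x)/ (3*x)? 4*atan (k/2)/3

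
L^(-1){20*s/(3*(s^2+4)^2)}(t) 5*t*sin(2*t)/3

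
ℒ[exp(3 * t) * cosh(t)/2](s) (s - 3)/(2 * ((s - 3)^2 - 1))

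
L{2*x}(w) 2/w^2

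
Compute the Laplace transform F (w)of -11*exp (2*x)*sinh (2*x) -22/ (w*(w - 4))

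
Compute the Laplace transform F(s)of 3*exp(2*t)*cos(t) 3*(s - 2)/((s - 2)^2 + 1)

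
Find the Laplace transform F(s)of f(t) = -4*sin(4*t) -16/(s^2+16)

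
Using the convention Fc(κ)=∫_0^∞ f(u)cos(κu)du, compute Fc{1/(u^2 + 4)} pi*exp(-2*κ)/4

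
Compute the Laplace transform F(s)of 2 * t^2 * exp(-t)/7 4/(7 * (s + 1)^3)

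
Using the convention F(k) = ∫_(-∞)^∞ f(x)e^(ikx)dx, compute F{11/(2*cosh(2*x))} 11*pi/(4*cosh(pi*k/4))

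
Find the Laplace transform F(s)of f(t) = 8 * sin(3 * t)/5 24/(5 * (s^2+9))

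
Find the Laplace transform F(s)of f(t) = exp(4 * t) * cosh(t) (s - 4)/((s - 4)^2 - 1)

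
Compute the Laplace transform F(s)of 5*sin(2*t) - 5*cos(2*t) 10/(s^2 + 4) - 5*s/(s^2 + 4)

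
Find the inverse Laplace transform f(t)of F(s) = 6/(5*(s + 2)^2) 6*t*exp(-2*t)/5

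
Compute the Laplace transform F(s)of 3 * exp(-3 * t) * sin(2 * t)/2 3/((s + 3)^2 + 4)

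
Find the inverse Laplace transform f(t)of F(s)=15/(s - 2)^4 5 * t^3 * exp(2 * t)/2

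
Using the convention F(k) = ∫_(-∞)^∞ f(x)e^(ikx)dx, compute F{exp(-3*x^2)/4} sqrt(3)*sqrt(pi)*exp(-k^2/12)/12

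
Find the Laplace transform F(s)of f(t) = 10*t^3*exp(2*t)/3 20/(s - 2)^4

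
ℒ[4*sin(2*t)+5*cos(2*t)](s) 5*s/(s^2+4)+8/(s^2+4)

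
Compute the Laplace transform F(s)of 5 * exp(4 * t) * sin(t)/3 5/(3 * ((s - 4)^2 + 1))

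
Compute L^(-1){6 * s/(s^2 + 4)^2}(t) 3 * t * sin(2 * t)/2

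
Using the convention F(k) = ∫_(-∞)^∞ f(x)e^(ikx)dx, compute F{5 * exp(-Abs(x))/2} 5/(k^2 + 1)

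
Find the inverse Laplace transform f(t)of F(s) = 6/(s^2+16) 3 * sin(4 * t)/2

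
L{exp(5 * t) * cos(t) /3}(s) (s - 5) /(3 * ((s - 5) ^2 + 1) ) 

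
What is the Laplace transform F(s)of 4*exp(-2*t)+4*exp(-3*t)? 4/(s+3)+4/(s+2)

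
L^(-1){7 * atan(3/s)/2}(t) 7 * sin(3 * t)/(2 * t)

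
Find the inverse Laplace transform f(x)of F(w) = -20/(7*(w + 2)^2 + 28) -10*exp(-2*x)*sin(2*x)/7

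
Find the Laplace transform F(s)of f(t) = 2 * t 2/s^2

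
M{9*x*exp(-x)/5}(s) 9*gamma(s + 1)/5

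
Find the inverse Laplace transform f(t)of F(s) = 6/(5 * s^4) t^3/5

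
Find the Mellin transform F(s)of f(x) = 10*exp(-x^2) 5*gamma(s/2)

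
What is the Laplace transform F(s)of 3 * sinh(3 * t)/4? 9/(4 * (s^2-9))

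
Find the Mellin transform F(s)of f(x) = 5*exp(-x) 5*gamma(s)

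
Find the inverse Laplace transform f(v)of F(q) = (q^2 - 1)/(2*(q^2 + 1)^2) v*cos(v)/2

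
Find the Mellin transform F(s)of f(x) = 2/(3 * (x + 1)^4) gamma(s) * gamma(4 - s)/9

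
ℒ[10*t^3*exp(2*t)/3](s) 20/(s - 2)^4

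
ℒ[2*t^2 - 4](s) 4/s^3 - 4/s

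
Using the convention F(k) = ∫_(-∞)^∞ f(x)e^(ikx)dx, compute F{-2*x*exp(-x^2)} -I*sqrt(pi)*k*exp(-k^2/4)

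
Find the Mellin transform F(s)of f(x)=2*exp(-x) 2*gamma(s)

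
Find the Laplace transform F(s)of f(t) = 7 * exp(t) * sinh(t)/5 7/(5 * s * (s - 2))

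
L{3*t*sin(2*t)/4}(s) 3*s/(s^2 + 4)^2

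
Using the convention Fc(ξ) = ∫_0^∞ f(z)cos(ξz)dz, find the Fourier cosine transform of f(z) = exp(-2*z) 2/(ξ^2 + 4)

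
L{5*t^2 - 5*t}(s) 10/s^3 - 5/s^2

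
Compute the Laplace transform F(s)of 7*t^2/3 14/(3*s^3)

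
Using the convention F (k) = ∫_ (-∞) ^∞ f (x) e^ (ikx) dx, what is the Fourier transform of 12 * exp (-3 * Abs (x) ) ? 72/ (k^2 + 9) 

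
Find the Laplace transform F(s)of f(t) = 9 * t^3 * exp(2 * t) 54/(s - 2)^4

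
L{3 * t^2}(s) 6/s^3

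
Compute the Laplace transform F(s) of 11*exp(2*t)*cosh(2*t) 11*(s - 2) /(s*(s - 4) ) 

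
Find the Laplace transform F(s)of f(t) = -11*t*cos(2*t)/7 11*(4 - s^2)/(7*(s^2 + 4)^2)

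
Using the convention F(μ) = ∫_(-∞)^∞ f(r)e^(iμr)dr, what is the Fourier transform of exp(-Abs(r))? 2/(μ^2 + 1)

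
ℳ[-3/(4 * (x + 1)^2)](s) 3 * pi * (s - 1)/(4 * sin(pi * s))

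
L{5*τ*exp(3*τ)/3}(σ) 5/(3*(σ - 3)^2)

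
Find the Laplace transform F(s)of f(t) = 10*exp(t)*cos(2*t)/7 10*(s - 1)/(7*((s - 1)^2 + 4))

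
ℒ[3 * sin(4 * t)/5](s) 12/(5 * (s^2 + 16))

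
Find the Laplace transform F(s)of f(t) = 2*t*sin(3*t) 12*s/(s^2 + 9)^2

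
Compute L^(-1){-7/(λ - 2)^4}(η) -7*η^3*exp(2*η)/6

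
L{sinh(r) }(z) 1/(z^2 - 1) 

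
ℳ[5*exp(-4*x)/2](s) 5*gamma(s)/(2*2^(2*s))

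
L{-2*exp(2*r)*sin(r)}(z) -2/((z - 2)^2+1)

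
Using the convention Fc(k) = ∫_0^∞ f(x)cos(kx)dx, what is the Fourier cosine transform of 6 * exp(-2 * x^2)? 3 * sqrt(2) * sqrt(pi) * exp(-k^2/8)/2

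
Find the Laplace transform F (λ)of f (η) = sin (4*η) 4/ (λ^2 + 16)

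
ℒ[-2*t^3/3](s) -4/s^4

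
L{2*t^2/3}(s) 4/(3*s^3)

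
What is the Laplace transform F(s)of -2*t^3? -12/s^4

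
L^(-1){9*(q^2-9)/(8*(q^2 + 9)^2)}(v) 9*v*cos(3*v)/8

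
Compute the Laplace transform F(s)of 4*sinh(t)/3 4/(3*(s^2 - 1))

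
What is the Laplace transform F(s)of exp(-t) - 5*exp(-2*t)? 1/(s+1) - 5/(s+2)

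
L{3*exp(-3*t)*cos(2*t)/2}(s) 3*(s+3)/(2*((s+3)^2+4))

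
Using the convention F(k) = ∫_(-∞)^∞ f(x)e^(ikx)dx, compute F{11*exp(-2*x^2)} 11*sqrt(2)*sqrt(pi)*exp(-k^2/8)/2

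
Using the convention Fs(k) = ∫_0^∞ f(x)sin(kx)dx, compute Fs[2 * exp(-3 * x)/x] 2 * atan(k/3)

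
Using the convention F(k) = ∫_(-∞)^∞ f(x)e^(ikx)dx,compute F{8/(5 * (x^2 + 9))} 8 * pi * exp(-3 * Abs(k))/15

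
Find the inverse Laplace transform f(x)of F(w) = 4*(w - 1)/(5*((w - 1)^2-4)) 4*exp(x)*cosh(2*x)/5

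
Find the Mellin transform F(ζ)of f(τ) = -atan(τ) pi * sec(pi * ζ/2)/(2 * ζ)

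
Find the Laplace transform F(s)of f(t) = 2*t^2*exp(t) 4/(s - 1)^3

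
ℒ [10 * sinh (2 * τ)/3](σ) 20/ (3 * (σ^2-4))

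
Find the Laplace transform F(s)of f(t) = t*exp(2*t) (s - 2)^(-2)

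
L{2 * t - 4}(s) 2/s^2 - 4/s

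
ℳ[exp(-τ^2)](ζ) gamma(ζ/2)/2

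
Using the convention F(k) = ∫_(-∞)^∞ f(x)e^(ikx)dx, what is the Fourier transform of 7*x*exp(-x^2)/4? 7*I*sqrt(pi)*k*exp(-k^2/4)/8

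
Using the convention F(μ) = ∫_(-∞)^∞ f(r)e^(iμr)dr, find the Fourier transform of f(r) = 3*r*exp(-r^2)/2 3*I*sqrt(pi)*μ*exp(-μ^2/4)/4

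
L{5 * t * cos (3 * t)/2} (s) 5 * (s^2-9)/ (2 * (s^2 + 9)^2)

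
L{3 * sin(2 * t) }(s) 6/(s^2 + 4) 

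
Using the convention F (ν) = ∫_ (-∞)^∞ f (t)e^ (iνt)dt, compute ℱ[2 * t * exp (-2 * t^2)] sqrt (2) * I * sqrt (pi) * ν * exp (-ν^2/8)/4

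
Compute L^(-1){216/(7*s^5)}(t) 9*t^4/7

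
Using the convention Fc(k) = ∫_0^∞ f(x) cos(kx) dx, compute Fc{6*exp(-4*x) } 24/(k^2 + 16) 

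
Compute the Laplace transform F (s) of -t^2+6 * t 6/s^2 - 2/s^3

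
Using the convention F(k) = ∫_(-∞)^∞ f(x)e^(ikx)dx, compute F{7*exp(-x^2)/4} 7*sqrt(pi)*exp(-k^2/4)/4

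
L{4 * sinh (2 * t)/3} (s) 8/ (3 * (s^2-4))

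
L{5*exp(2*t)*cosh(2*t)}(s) 5*(s - 2)/(s*(s - 4))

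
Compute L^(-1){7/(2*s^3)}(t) 7*t^2/4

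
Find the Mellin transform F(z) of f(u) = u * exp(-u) gamma(z + 1) 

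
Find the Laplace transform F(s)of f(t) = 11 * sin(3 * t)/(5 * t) 11 * atan(3/s)/5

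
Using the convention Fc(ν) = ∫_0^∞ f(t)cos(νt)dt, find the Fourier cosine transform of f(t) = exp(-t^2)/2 sqrt(pi)*exp(-ν^2/4)/4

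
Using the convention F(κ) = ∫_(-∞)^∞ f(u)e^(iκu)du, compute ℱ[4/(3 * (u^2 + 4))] 2 * pi * exp(-2 * Abs(κ))/3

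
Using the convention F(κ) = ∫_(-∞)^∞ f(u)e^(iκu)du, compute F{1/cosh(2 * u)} pi/(2 * cosh(pi * κ/4))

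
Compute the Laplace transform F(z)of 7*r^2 14/z^3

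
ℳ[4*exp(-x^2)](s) 2*gamma(s/2)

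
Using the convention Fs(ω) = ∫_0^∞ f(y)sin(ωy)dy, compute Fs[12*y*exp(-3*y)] 72*ω/(ω^2 + 9)^2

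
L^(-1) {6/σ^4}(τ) τ^3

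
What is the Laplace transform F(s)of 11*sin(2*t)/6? 11/(3*(s^2+4))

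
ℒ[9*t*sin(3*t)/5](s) 54*s/(5*(s^2 + 9)^2)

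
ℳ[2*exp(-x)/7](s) 2*gamma(s)/7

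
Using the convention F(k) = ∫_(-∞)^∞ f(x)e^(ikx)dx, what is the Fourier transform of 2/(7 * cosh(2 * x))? pi/(7 * cosh(pi * k/4))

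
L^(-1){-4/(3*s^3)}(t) -2*t^2/3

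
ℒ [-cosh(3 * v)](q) -q/(q^2 - 9)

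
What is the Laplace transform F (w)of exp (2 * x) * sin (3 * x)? 3/ ( (w - 2)^2 + 9)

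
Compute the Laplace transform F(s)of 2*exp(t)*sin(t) 2/((s - 1)^2 + 1)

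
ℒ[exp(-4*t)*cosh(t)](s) (s + 4)/((s + 4)^2 - 1)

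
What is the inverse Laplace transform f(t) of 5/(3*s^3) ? 5*t^2/6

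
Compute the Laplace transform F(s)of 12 12/s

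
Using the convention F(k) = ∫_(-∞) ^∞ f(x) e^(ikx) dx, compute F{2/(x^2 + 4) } pi * exp(-2 * Abs(k) ) 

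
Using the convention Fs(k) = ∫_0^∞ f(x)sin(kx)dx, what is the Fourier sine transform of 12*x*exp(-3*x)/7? 72*k/(7*(k^2 + 9)^2)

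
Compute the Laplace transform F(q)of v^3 6/q^4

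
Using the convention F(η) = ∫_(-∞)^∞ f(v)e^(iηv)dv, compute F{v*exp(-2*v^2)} sqrt(2)*I*sqrt(pi)*η*exp(-η^2/8)/8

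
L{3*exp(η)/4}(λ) 3/(4*(λ - 1))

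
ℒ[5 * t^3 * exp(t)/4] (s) 15/(2 * (s - 1)^4)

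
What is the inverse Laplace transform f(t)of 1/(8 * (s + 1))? exp(-t)/8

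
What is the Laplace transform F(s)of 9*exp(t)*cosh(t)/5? 9*(s - 1)/(5*s*(s - 2))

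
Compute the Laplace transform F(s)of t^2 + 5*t 5/s^2 + 2/s^3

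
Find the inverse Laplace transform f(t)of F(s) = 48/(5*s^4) 8*t^3/5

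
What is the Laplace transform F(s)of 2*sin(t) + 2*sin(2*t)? 2/(s^2 + 1) + 4/(s^2 + 4)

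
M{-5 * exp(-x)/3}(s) -5 * gamma(s)/3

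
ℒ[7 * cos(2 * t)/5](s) 7 * s/(5 * (s^2 + 4))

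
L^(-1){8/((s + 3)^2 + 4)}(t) 4 * exp(-3 * t) * sin(2 * t)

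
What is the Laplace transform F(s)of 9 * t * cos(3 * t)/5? 9 * (s^2 - 9)/(5 * (s^2+9)^2)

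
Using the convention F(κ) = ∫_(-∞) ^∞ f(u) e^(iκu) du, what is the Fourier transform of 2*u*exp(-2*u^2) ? sqrt(2)*I*sqrt(pi)*κ*exp(-κ^2/8) /4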